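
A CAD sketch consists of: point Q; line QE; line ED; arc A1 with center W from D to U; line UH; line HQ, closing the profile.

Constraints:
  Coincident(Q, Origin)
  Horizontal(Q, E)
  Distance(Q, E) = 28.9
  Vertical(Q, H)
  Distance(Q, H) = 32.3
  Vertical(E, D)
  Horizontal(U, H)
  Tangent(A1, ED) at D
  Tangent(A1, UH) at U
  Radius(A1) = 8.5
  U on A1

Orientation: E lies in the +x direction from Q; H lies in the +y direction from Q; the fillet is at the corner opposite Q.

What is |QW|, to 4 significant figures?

31.35

QH is vertical with |QH| = 32.3 and H on the +y side, so H = (0.000, 32.30). The virtual corner opposite Q is at (28.90, 32.30). Tangency of A1 to ED means the radius WD is perpendicular to ED and A1 meets UH tangentially, so WU is at right angles to UH, with radius 8.5, so the center W sits 8.5 in from both sides at W = (20.40, 23.80). Then |QW| = |W − Q| = 31.35.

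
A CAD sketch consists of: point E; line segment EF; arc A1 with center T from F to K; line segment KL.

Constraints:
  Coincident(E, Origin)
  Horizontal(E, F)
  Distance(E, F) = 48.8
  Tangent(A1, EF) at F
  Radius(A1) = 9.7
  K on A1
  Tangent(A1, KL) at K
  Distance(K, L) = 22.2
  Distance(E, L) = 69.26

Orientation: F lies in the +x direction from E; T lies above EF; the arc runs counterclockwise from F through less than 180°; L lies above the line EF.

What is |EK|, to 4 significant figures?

58.84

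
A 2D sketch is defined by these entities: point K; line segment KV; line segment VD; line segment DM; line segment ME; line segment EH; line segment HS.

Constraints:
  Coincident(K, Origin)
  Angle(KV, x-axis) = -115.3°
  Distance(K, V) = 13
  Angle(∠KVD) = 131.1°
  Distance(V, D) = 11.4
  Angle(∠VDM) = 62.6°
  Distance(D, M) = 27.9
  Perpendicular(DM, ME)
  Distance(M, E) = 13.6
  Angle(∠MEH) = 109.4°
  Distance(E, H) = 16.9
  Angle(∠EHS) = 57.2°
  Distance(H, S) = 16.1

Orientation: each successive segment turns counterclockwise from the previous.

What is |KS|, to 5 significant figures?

9.8926

∠MEH = 109.4° gives EH at -148.40° from the x-axis; with |EH| = 16.9, H = (-8.3970, -0.81384). ∠EHS = 57.2° gives HS at -25.600° from the x-axis; with |HS| = 16.1, S = (6.1225, -7.7704). Then |KS| = |S − K| = 9.8926.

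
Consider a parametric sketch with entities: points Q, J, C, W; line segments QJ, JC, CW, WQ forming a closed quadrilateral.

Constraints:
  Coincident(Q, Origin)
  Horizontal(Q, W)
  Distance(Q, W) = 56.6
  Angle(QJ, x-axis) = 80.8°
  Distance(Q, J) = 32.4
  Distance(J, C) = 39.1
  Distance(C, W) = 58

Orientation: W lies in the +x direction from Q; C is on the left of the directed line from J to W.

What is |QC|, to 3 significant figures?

66.0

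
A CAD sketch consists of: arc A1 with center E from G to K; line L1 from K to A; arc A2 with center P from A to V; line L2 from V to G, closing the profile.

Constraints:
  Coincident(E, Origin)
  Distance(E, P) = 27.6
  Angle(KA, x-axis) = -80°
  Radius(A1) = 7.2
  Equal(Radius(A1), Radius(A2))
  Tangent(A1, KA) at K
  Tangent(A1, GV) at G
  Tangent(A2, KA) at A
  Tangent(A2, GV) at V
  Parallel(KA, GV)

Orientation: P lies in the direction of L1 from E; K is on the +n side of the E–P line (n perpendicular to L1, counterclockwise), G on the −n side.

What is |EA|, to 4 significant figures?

28.52

The slot axis is L1's direction at -80.0°, so u = (cos -80.0°, sin -80.0°) = (0.1736, -0.9848) and n = (−sin -80.0°, cos -80.0°) = (0.9848, 0.1736). E is at the origin and P lies 27.6 along u from E, so P = 27.6·u = (4.793, -27.18). Tangency of A1 to both parallel lines with radius 7.2 puts K and G at E ± 7.2·n: K = (7.091, 1.250), G = (-7.091, -1.250). Equal radii place A and V the same way about P: A = P + 7.2·n = (11.88, -25.93), V = P − 7.2·n = (-2.298, -28.43). Then |EA| = |A − E| = 28.52.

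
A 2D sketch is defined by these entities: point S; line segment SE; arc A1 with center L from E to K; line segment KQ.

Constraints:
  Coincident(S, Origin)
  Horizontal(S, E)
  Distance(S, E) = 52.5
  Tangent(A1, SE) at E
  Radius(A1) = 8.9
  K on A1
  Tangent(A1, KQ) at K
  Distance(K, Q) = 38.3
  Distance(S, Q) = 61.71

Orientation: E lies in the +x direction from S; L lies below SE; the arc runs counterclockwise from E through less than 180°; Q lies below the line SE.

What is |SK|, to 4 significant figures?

44.39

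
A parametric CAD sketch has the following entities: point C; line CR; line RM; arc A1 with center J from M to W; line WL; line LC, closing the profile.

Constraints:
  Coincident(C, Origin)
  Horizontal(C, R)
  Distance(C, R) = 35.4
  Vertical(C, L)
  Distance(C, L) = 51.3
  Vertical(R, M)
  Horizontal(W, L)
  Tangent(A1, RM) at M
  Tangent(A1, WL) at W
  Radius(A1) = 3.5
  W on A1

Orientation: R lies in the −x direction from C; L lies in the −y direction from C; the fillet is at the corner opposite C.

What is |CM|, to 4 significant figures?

59.48

The virtual corner opposite C is at (-35.40, -51.30). The tangent condition forces JM to be normal to RM and A1 meets WL tangentially, so JW is at right angles to WL, with radius 3.5, so the center J sits 3.5 in from both sides at J = (-31.90, -47.80). That places the tangent points at M = (-35.40, -47.80) on RM and W = (-31.90, -51.30) on WL. Then |CM| = |M − C| = 59.48.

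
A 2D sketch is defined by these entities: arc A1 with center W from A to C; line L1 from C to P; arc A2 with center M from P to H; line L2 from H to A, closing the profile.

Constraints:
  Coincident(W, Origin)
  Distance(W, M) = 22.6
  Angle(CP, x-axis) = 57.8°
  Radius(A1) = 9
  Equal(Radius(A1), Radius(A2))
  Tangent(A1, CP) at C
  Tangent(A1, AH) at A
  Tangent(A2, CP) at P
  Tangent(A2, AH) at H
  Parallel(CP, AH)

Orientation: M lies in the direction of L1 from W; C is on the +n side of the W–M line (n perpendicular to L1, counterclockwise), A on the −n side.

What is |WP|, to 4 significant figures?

24.33

Tangency of A1 to both parallel lines with radius 9.0 puts C and A at W ± 9.0·n: C = (-7.616, 4.796), A = (7.616, -4.796). Equal radii place P and H the same way about M: P = M + 9.0·n = (4.427, 23.92), H = M − 9.0·n = (19.66, 14.33). Then |WP| = |P − W| = 24.33.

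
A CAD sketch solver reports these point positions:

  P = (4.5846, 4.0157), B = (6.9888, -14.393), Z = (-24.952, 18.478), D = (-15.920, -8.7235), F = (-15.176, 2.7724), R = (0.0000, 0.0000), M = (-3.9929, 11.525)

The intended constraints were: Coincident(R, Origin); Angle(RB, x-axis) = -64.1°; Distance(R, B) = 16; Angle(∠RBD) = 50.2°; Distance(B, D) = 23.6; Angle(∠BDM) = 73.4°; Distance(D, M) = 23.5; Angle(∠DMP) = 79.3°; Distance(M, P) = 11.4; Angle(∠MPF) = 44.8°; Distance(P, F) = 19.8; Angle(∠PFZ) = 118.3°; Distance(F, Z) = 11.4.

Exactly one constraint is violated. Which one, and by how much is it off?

Distance(F, Z) = 11.4 — off by 7.10.

R = (0.00, 0.00) ✓; RB at -64.10° ✓; |RB| = 16.00 ✓; ∠RBD = 50.20° ✓; |BD| = 23.60 ✓; ∠BDM = 73.40° ✓; |DM| = 23.50 ✓; ∠DMP = 79.30° ✓; |MP| = 11.40 ✓; ∠MPF = 44.80° ✓; |PF| = 19.80 ✓; ∠PFZ = 118.3° ✓; |FZ| = 18.50 ✗.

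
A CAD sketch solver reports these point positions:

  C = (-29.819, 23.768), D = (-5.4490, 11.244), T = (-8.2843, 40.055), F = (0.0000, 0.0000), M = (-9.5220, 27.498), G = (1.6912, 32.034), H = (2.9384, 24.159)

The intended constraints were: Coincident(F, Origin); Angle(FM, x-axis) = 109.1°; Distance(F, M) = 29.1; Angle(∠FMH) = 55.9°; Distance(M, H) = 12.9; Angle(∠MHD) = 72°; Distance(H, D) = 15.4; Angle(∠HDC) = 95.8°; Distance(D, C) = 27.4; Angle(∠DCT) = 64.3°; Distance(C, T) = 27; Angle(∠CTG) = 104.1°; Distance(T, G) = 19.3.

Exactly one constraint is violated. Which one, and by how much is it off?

Distance(T, G) = 19.3 — off by 6.50.

F = (0.00, 0.00) ✓; FM at 109.1° ✓; |FM| = 29.10 ✓; ∠FMH = 55.90° ✓; |MH| = 12.90 ✓; ∠MHD = 72.00° ✓; |HD| = 15.40 ✓; ∠HDC = 95.80° ✓; |DC| = 27.40 ✓; ∠DCT = 64.30° ✓; |CT| = 27.00 ✓; ∠CTG = 104.1° ✓; |TG| = 12.80 ✗.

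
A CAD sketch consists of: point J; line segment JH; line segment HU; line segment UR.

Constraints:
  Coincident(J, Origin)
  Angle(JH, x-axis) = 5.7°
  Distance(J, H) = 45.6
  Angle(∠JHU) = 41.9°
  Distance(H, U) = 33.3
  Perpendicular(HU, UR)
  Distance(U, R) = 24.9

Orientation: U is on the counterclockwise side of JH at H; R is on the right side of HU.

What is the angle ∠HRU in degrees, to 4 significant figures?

53.21°

J is at the origin; JH runs at 5.7° with length 45.6, so H = 45.6·(cos 5.7°, sin 5.7°) = (45.37, 4.529). ∠JHU = 41.9°, so HU runs at 5.7° + (180° − 41.9°) = 143.8° from the x-axis; with |HU| = 33.3, U = H + 33.3·(cos 143.8°, sin 143.8°) = (18.50, 24.20). The perpendicularity gives UR at right angles to HU; with |UR| = 24.9 on the right of HU, R = U + 24.9·(0.5906, 0.8070) = (33.21, 44.29). Then cos ∠HRU = RH·RU / (|RH||RU|), giving 53.21°.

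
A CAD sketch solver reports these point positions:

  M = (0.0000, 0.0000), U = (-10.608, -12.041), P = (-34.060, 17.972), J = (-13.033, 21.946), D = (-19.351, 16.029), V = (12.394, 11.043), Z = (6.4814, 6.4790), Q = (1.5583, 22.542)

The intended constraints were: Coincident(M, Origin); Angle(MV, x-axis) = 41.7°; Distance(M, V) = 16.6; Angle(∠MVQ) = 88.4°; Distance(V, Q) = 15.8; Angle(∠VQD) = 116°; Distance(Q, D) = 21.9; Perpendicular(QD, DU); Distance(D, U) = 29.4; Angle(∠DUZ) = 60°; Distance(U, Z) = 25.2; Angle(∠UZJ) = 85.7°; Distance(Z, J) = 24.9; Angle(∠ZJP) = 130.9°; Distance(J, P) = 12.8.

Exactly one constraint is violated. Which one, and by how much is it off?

Distance(J, P) = 12.8 — off by 8.60.

M = (0.00, 0.00) ✓; MV at 41.70° ✓; |MV| = 16.60 ✓; ∠MVQ = 88.40° ✓; |VQ| = 15.80 ✓; ∠VQD = 116.0° ✓; |QD| = 21.90 ✓; ∠(QD, DU) = 90.00° ✓; |DU| = 29.40 ✓; ∠DUZ = 60.00° ✓; |UZ| = 25.20 ✓; ∠UZJ = 85.70° ✓; |ZJ| = 24.90 ✓; ∠ZJP = 130.9° ✓; |JP| = 21.40 ✗.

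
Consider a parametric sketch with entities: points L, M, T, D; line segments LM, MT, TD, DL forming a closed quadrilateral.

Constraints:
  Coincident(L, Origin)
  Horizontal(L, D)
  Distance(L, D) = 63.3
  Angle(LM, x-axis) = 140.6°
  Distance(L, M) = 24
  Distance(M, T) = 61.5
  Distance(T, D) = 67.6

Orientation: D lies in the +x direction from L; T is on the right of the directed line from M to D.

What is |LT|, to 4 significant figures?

40.83

Checks: |MT| = 61.50 ✓; |TD| = 67.60 ✓.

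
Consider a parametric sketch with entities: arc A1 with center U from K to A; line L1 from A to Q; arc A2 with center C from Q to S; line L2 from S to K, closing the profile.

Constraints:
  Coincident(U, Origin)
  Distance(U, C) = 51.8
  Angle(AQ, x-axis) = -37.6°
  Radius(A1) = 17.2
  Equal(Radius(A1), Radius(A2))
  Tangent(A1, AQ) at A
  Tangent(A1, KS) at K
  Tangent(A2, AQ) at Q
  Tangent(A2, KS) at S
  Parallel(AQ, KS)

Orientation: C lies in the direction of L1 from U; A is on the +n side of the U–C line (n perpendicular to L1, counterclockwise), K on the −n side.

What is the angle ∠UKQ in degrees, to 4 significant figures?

56.41°

The slot axis is L1's direction at -37.6°, so u = (cos -37.6°, sin -37.6°) = (0.7923, -0.6101) and n = (−sin -37.6°, cos -37.6°) = (0.6101, 0.7923). U is at the origin and C lies 51.8 along u from U, so C = 51.8·u = (41.04, -31.61). Tangency of A1 to both parallel lines with radius 17.2 puts A and K at U ± 17.2·n: A = (10.49, 13.63), K = (-10.49, -13.63). Equal radii place Q and S the same way about C: Q = C + 17.2·n = (51.54, -17.98), S = C − 17.2·n = (30.55, -45.23). Then cos ∠UKQ = KU·KQ / (|KU||KQ|), giving 56.41°.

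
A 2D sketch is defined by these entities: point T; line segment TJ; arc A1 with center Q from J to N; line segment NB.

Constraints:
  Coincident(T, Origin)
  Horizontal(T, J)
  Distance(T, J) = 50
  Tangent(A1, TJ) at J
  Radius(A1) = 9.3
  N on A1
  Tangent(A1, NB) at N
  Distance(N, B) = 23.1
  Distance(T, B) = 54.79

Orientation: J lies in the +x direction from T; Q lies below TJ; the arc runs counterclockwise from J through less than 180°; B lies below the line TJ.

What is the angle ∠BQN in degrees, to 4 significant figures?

68.07°

Checks: |QN| = 9.300 ✓; ∠(QN, NB) = 90.00° ✓; |NB| = 23.10 ✓; |TB| = 54.79 ✓.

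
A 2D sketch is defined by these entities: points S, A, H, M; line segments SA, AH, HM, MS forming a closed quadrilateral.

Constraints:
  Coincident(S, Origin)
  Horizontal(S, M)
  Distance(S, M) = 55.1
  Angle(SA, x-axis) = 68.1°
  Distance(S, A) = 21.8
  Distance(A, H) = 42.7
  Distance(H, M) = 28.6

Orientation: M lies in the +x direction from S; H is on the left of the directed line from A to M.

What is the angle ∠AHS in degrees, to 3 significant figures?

18.6°

S is at the origin; SM is horizontal with |SM| = 55.1 and M in +x, so M = (55.1, 0). SA runs at 68.1° with |SA| = 21.8, so A = (8.13, 20.2). H is determined by |AH| = 42.7 and |HM| = 28.6 together: it lies at the intersection of circle(A, 42.7) and circle(M, 28.6). With |AM| = 51.1, the foot of the radical line on AM is 35.4 from A and the perpendicular offset is √(42.7² − 35.4²) = 23.9. Taking the left-of-AM solution: H = (50.1, 28.2).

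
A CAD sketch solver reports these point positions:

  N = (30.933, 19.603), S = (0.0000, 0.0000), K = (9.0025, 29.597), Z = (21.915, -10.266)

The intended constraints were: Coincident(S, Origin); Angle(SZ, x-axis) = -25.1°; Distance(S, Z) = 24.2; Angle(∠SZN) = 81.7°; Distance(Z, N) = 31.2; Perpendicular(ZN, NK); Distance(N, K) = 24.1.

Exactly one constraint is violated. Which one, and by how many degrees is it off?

Perpendicular(ZN, NK) — off by 7.70°.

S = (0.00, 0.00) ✓; SZ at -25.10° ✓; |SZ| = 24.20 ✓; ∠SZN = 81.70° ✓; |ZN| = 31.20 ✓; ∠(ZN, NK) = 82.30° ✗; |NK| = 24.10 ✓.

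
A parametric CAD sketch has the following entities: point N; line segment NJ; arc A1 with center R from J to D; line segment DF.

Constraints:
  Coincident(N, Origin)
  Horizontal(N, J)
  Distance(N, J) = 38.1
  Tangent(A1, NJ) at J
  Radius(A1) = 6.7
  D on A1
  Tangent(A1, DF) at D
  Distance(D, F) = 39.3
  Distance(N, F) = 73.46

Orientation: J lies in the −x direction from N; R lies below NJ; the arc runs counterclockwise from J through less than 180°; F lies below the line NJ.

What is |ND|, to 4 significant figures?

44.10

N is at the origin; N and J share the same y with |NJ| = 38.1 and J on the −x side, so J = (-38.10, 0.000). A1 meets NJ tangentially, so RJ is at right angles to NJ, so R = J + (0, -6.7) = (-38.10, -6.700). Since RD ⟂ DF (tangency), |RF| = √(6.7² + 39.3²) = 39.87 regardless of where D sits on A1. So F lies on both circle(N, 73.46) and circle(R, 39.87); the below-NJ intersection is F = (-62.94, -37.88). D is the foot of the tangent from F: D = (-43.97, -3.466).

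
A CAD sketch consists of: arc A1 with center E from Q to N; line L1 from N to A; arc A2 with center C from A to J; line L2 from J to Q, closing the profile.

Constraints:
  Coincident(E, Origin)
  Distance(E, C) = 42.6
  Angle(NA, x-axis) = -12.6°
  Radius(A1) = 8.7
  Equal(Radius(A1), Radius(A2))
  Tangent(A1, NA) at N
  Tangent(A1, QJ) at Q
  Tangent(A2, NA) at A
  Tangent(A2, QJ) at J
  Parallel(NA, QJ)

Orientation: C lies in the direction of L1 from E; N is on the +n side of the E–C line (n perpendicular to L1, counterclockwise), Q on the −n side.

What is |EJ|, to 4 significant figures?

43.48

The slot axis is L1's direction at -12.6°, so u = (cos -12.6°, sin -12.6°) = (0.9759, -0.2181) and n = (−sin -12.6°, cos -12.6°) = (0.2181, 0.9759). E is at the origin and C lies 42.6 along u from E, so C = 42.6·u = (41.57, -9.293). Tangency of A1 to both parallel lines with radius 8.7 puts N and Q at E ± 8.7·n: N = (1.898, 8.490), Q = (-1.898, -8.490). Equal radii place A and J the same way about C: A = C + 8.7·n = (43.47, -0.8024), J = C − 8.7·n = (39.68, -17.78). Then |EJ| = |J − E| = 43.48.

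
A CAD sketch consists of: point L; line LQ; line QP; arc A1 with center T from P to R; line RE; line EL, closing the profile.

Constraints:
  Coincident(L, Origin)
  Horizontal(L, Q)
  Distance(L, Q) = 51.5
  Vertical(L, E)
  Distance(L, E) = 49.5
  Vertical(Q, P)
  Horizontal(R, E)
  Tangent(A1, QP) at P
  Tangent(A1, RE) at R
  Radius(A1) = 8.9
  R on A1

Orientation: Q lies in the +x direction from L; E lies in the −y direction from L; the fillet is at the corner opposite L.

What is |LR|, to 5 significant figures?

65.307

L is at the origin; L and Q share the same y with |LQ| = 51.5 and Q on the +x side, so Q = (51.500, 0.0000). LE is vertical with |LE| = 49.5 and E on the −y side, so E = (0.0000, -49.500). The virtual corner opposite L is at (51.500, -49.500). Since A1 is tangent to QP there, TP ⟂ QP and tangency of A1 to RE means the radius TR is perpendicular to RE, with radius 8.9, so the center T sits 8.9 in from both sides at T = (42.600, -40.600). That places the tangent points at P = (51.500, -40.600) on QP and R = (42.600, -49.500) on RE. Then |LR| = |R − L| = 65.307.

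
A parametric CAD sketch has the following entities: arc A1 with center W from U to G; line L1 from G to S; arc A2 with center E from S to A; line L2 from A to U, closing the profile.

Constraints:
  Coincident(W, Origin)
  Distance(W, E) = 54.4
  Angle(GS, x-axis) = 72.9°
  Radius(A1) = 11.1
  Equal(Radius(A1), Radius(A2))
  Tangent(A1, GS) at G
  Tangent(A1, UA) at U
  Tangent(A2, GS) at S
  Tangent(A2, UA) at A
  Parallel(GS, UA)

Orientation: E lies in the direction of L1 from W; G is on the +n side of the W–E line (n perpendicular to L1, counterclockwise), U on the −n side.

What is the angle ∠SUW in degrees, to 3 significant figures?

67.8°

The slot axis is L1's direction at 72.9°, so u = (cos 72.9°, sin 72.9°) = (0.294, 0.956) and n = (−sin 72.9°, cos 72.9°) = (-0.956, 0.294). W is at the origin and E lies 54.4 along u from W, so E = 54.4·u = (16.0, 52.0). Tangency of A1 to both parallel lines with radius 11.1 puts G and U at W ± 11.1·n: G = (-10.6, 3.26), U = (10.6, -3.26). Equal radii place S and A the same way about E: S = E + 11.1·n = (5.39, 55.3), A = E − 11.1·n = (26.6, 48.7). Then cos ∠SUW = US·UW / (|US||UW|), giving 67.8°.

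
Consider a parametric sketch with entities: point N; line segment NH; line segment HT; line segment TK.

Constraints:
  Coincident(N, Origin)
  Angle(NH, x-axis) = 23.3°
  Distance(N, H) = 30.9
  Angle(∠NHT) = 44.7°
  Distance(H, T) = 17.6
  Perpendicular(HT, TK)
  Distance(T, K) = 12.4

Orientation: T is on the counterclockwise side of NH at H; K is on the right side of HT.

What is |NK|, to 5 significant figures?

34.413

∠NHT = 44.7°, so HT runs at 23.3° + (180° − 44.7°) = 158.60° from the x-axis; with |HT| = 17.6, T = H + 17.6·(cos 158.60°, sin 158.60°) = (11.993, 18.644). The perpendicularity gives TK at right angles to HT; with |TK| = 12.4 on the right of HT, K = T + 12.4·(0.36488, 0.93106) = (16.518, 30.189). Then |NK| = |K − N| = 34.413.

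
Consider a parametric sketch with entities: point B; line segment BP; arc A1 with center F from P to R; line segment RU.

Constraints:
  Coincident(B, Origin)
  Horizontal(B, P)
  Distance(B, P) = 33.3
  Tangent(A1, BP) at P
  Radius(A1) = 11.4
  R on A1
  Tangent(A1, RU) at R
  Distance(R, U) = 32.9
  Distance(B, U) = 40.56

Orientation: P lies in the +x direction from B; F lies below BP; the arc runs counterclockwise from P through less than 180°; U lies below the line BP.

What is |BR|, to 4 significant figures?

23.80

B is at the origin; BP is horizontal with |BP| = 33.3 and P on the +x side, so P = (33.30, 0.000). A1 meets BP tangentially, so FP is at right angles to BP, so F = P + (0, -11.4) = (33.30, -11.40). Since FR ⟂ RU (tangency), |FU| = √(11.4² + 32.9²) = 34.82 regardless of where R sits on A1. So U lies on both circle(B, 40.56) and circle(F, 34.82); the below-BP intersection is U = (11.82, -38.80). R is the foot of the tangent from U: R = (22.52, -7.691).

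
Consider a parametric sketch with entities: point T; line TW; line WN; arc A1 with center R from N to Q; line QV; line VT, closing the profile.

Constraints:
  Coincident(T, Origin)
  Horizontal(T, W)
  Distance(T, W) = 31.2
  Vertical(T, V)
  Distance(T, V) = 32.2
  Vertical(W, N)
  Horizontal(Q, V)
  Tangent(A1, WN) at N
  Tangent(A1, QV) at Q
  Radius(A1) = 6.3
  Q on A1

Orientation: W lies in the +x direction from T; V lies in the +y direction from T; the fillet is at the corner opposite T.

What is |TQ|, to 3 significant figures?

40.7

T is at the origin; T and W share the same y with |TW| = 31.2 and W on the +x side, so W = (31.2, 0.00). T and V share the same x with |TV| = 32.2 and V on the +y side, so V = (0.00, 32.2). The virtual corner opposite T is at (31.2, 32.2). Since A1 is tangent to WN there, RN ⟂ WN and since A1 is tangent to QV there, RQ ⟂ QV, with radius 6.3, so the center R sits 6.3 in from both sides at R = (24.9, 25.9). That places the tangent points at N = (31.2, 25.9) on WN and Q = (24.9, 32.2) on QV. Then |TQ| = |Q − T| = 40.7.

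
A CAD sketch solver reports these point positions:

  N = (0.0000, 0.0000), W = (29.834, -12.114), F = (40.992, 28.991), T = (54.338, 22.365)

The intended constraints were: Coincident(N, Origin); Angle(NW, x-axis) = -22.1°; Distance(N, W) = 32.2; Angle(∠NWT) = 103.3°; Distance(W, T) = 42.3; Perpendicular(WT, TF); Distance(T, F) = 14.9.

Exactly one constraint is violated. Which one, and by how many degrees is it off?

Perpendicular(WT, TF) — off by 9.00°.

N = (0.00, 0.00) ✓; NW at -22.10° ✓; |NW| = 32.20 ✓; ∠NWT = 103.3° ✓; |WT| = 42.30 ✓; ∠(WT, TF) = 99.00° ✗; |TF| = 14.90 ✓.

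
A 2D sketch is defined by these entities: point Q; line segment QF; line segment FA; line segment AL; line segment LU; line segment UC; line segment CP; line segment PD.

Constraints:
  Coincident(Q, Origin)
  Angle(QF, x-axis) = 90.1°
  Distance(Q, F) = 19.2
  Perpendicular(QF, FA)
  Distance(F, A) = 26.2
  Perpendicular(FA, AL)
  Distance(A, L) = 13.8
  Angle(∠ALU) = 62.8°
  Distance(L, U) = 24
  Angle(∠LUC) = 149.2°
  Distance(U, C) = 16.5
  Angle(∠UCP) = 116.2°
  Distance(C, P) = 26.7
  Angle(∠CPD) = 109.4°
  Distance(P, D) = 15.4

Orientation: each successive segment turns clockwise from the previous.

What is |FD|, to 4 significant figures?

39.61

Q is at the origin; QF runs at 90.1° with length 19.2, so F = (-0.03351, 19.20). QF ⟂ FA, so FA runs at 0.1000°; with |FA| = 26.2, A = (26.17, 19.25). The perpendicularity gives AL at right angles to FA, so AL runs at -89.90°; with |AL| = 13.8, L = (26.19, 5.446). ∠ALU = 62.8° gives LU at 152.9° from the x-axis; with |LU| = 24.0, U = (4.825, 16.38). ∠LUC = 149.2° gives UC at 122.1° from the x-axis; with |UC| = 16.5, C = (-3.943, 30.36). ∠UCP = 116.2° gives CP at 58.30° from the x-axis; with |CP| = 26.7, P = (10.09, 53.07). ∠CPD = 109.4° gives PD at -12.30° from the x-axis; with |PD| = 15.4, D = (25.13, 49.79). Then |FD| = |D − F| = 39.61.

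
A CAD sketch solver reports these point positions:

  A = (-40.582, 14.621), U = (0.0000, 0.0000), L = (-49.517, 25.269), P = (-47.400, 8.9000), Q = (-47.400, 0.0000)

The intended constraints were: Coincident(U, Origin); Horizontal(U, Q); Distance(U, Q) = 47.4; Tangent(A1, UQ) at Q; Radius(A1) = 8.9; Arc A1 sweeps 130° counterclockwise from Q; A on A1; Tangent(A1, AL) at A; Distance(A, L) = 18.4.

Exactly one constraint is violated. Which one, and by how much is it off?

Distance(A, L) = 18.4 — off by 4.50.

U = (0.00, 0.00) ✓; U.y = 0.00, Q.y = 0.00 ✓; |UQ| = 47.40 ✓; ∠(PQ, QU) = 90.00° ✓; |PQ| = 8.900 ✓; bearing(P→A) − bearing(P→Q) = 130.0° ✓; |PA| = 8.900 ✓; ∠(PA, AL) = 90.00° ✓; |AL| = 13.90 ✗.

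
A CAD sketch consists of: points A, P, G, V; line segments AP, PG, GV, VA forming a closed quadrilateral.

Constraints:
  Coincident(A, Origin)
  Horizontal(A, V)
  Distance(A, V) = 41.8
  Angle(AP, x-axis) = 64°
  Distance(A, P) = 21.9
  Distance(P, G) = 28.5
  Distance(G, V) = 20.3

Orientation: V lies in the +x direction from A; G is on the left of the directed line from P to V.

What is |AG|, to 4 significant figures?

43.01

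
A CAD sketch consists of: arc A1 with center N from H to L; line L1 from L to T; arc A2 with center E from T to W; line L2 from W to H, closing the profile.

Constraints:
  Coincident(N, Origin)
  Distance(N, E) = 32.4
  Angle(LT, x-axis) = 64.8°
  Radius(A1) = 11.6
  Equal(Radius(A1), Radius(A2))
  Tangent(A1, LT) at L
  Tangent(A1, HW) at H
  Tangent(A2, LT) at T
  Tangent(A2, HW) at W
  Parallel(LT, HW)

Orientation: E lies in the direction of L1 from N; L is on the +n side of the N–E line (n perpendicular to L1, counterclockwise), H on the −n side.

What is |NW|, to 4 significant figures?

34.41

Tangency of A1 to both parallel lines with radius 11.6 puts L and H at N ± 11.6·n: L = (-10.50, 4.939), H = (10.50, -4.939). Equal radii place T and W the same way about E: T = E + 11.6·n = (3.299, 34.26), W = E − 11.6·n = (24.29, 24.38). Then |NW| = |W − N| = 34.41.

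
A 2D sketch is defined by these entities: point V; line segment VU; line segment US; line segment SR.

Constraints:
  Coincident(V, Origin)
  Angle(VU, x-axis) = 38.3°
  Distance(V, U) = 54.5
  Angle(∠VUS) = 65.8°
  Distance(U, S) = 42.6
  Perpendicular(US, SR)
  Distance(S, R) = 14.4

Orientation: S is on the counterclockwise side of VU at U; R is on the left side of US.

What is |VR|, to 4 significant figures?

40.71

V is at the origin; VU runs at 38.3° with length 54.5, so U = 54.5·(cos 38.3°, sin 38.3°) = (42.77, 33.78). ∠VUS = 65.8°, so US runs at 38.3° + (180° − 65.8°) = 152.5° from the x-axis; with |US| = 42.6, S = U + 42.6·(cos 152.5°, sin 152.5°) = (4.984, 53.45). US ⟂ SR; with |SR| = 14.4 on the left of US, R = S + 14.4·(-0.4617, -0.8870) = (-1.666, 40.68). Then |VR| = |R − V| = 40.71.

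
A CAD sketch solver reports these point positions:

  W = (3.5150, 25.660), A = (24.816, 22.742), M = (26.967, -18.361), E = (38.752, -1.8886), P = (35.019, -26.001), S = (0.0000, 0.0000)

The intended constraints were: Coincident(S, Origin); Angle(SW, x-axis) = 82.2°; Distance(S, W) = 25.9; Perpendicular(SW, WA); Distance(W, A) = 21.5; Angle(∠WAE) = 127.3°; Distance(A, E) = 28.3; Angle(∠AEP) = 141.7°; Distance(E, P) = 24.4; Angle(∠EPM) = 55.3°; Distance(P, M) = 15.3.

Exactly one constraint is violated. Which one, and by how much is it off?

Distance(P, M) = 15.3 — off by 4.20.

S = (0.00, 0.00) ✓; SW at 82.20° ✓; |SW| = 25.90 ✓; ∠(SW, WA) = 90.00° ✓; |WA| = 21.50 ✓; ∠WAE = 127.3° ✓; |AE| = 28.30 ✓; ∠AEP = 141.7° ✓; |EP| = 24.40 ✓; ∠EPM = 55.30° ✓; |PM| = 11.10 ✗.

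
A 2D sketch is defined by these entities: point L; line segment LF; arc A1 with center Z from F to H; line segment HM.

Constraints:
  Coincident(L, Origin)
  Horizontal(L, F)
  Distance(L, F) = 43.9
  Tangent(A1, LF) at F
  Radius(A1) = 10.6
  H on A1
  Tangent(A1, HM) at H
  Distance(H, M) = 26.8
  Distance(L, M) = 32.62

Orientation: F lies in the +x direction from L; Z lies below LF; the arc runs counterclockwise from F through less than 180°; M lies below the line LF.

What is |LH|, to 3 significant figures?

35.6

Checks: L.y = 0.00, F.y = 0.00 ✓; |ZH| = 10.60 ✓; ∠(ZH, HM) = 90.00° ✓; |HM| = 26.80 ✓; |LM| = 32.62 ✓.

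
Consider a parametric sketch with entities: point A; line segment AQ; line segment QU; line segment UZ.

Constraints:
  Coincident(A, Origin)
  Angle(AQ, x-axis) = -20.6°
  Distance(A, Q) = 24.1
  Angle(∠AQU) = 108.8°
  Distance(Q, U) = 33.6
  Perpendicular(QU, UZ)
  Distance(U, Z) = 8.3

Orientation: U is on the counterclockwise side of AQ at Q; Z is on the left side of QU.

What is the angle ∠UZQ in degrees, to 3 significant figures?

76.1°

A is at the origin; AQ runs at -20.6° with length 24.1, so Q = 24.1·(cos -20.6°, sin -20.6°) = (22.6, -8.48). ∠AQU = 108.8°, so QU runs at -20.6° + (180° − 108.8°) = 50.6° from the x-axis; with |QU| = 33.6, U = Q + 33.6·(cos 50.6°, sin 50.6°) = (43.9, 17.5). QU ⟂ UZ; with |UZ| = 8.3 on the left of QU, Z = U + 8.3·(-0.773, 0.635) = (37.5, 22.8). Then cos ∠UZQ = ZU·ZQ / (|ZU||ZQ|), giving 76.1°.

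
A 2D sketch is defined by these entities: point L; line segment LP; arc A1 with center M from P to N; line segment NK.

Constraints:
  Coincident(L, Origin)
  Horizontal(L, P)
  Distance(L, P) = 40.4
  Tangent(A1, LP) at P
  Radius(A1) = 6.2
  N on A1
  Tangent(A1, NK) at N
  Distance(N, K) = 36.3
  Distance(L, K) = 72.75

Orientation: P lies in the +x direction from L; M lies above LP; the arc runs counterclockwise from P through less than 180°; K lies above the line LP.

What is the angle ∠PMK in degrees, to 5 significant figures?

139.90°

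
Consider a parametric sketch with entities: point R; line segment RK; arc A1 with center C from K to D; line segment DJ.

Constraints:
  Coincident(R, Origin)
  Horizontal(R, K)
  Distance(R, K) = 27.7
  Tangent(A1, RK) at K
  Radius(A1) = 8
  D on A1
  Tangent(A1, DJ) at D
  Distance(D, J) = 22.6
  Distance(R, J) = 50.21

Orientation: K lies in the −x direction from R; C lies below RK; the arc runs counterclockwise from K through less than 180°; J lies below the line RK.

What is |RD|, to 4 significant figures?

35.73

Checks: |RK| = 27.70 ✓; |CD| = 8.000 ✓; ∠(CD, DJ) = 90.00° ✓; |DJ| = 22.60 ✓; |RJ| = 50.21 ✓.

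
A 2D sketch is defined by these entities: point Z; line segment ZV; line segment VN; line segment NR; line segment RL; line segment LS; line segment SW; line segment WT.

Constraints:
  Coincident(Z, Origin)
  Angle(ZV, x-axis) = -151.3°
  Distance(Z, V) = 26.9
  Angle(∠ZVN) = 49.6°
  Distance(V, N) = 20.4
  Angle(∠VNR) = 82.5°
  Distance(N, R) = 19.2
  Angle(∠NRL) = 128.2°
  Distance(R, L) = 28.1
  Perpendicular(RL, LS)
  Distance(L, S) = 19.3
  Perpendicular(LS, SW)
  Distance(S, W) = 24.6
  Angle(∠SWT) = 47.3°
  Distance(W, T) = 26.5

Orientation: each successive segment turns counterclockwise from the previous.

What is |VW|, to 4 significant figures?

6.571

RL is perpendicular to LS, so LS runs at -141.6°; with |LS| = 19.3, S = (-32.67, 8.515). LS ⟂ SW, so SW runs at -51.60°; with |SW| = 24.6, W = (-17.39, -10.76). Then |VW| = |W − V| = 6.571.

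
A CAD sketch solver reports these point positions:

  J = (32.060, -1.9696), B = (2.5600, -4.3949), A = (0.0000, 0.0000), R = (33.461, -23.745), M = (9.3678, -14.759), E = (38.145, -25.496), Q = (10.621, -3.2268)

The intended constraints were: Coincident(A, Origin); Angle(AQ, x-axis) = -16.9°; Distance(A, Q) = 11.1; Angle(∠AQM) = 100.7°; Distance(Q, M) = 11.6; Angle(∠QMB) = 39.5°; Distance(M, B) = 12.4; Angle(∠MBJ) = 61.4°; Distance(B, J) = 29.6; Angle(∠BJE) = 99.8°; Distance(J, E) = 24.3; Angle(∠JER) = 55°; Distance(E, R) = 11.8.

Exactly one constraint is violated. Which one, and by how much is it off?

Distance(E, R) = 11.8 — off by 6.80.

A = (0.00, 0.00) ✓; AQ at -16.90° ✓; |AQ| = 11.10 ✓; ∠AQM = 100.7° ✓; |QM| = 11.60 ✓; ∠QMB = 39.50° ✓; |MB| = 12.40 ✓; ∠MBJ = 61.40° ✓; |BJ| = 29.60 ✓; ∠BJE = 99.80° ✓; |JE| = 24.30 ✓; ∠JER = 55.00° ✓; |ER| = 5.001 ✗.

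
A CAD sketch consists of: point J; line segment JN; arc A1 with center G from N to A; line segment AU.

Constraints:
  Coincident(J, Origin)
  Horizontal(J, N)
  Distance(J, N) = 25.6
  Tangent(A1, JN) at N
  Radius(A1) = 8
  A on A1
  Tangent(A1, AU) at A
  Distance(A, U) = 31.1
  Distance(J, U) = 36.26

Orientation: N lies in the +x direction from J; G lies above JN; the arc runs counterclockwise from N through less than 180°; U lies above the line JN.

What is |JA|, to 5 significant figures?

34.035

J is at the origin; J and N share the same y with |JN| = 25.6 and N on the +x side, so N = (25.600, 0.0000). The tangent condition forces GN to be normal to JN, so G = N + (0, 8) = (25.600, 8.0000). Since GA ⟂ AU (tangency), |GU| = √(8.0² + 31.1²) = 32.112 regardless of where A sits on A1. So U lies on both circle(J, 36.26) and circle(G, 32.112); the above-JN intersection is U = (8.5791, 35.230). A is the foot of the tangent from U: A = (31.114, 13.797).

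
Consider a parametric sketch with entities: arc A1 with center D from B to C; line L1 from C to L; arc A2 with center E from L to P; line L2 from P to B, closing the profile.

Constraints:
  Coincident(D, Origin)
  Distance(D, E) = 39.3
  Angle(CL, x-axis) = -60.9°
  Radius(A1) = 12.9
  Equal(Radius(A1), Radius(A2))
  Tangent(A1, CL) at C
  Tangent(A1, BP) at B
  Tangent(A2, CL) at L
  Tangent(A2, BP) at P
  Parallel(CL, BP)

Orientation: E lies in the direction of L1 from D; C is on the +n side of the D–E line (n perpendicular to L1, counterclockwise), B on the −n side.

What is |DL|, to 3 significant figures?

41.4

The slot axis is L1's direction at -60.9°, so u = (cos -60.9°, sin -60.9°) = (0.486, -0.874) and n = (−sin -60.9°, cos -60.9°) = (0.874, 0.486). D is at the origin and E lies 39.3 along u from D, so E = 39.3·u = (19.1, -34.3). Tangency of A1 to both parallel lines with radius 12.9 puts C and B at D ± 12.9·n: C = (11.3, 6.27), B = (-11.3, -6.27). Equal radii place L and P the same way about E: L = E + 12.9·n = (30.4, -28.1), P = E − 12.9·n = (7.84, -40.6). Then |DL| = |L − D| = 41.4.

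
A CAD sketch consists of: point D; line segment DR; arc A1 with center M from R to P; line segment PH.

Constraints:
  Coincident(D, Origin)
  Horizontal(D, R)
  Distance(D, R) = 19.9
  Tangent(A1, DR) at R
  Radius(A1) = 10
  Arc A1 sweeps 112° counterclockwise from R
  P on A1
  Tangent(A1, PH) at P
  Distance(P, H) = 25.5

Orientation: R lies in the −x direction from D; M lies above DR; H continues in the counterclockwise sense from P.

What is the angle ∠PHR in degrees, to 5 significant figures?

21.570°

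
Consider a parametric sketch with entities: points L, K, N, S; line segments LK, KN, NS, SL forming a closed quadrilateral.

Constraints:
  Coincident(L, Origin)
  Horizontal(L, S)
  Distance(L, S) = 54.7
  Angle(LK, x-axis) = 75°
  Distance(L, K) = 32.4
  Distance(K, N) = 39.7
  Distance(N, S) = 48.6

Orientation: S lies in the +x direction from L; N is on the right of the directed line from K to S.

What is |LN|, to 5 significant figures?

10.804

L is at the origin; L and S share the same y with |LS| = 54.7 and S in +x, so S = (54.7, 0). LK runs at 75.0° with |LK| = 32.4, so K = (8.3857, 31.296). N is determined by |KN| = 39.7 and |NS| = 48.6 together: it lies at the intersection of circle(K, 39.7) and circle(S, 48.6). With |KS| = 55.897, the foot of the radical line on KS is 20.919 from K and the perpendicular offset is √(39.7² − 20.919²) = 33.742. Taking the right-of-KS solution: N = (6.8268, -8.3734).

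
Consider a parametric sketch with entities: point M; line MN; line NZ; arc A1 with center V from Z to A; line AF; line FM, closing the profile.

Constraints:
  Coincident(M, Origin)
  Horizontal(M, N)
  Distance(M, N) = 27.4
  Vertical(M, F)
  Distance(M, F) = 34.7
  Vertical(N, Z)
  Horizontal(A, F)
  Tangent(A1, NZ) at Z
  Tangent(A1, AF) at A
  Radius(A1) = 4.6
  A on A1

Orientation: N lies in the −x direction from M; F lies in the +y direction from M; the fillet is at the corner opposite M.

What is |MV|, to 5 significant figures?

37.760

M is at the origin; MN is horizontal with |MN| = 27.4 and N on the −x side, so N = (-27.400, 0.0000). MF is vertical with |MF| = 34.7 and F on the +y side, so F = (0.0000, 34.700). The virtual corner opposite M is at (-27.400, 34.700). Since A1 is tangent to NZ there, VZ ⟂ NZ and since A1 is tangent to AF there, VA ⟂ AF, with radius 4.6, so the center V sits 4.6 in from both sides at V = (-22.800, 30.100). Then |MV| = |V − M| = 37.760.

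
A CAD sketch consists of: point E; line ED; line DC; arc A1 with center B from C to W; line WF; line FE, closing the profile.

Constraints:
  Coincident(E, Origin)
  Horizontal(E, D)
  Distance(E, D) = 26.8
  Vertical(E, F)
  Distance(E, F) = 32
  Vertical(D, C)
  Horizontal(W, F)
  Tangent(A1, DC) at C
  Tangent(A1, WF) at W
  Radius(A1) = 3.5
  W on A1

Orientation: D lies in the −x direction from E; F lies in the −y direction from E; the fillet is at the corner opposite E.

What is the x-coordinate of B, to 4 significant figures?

-23.30

E and F share the same x with |EF| = 32.0 and F on the −y side, so F = (0.000, -32.00). The virtual corner opposite E is at (-26.80, -32.00). Since A1 is tangent to DC there, BC ⟂ DC and since A1 is tangent to WF there, BW ⟂ WF, with radius 3.5, so the center B sits 3.5 in from both sides at B = (-23.30, -28.50). So B.x = -23.30.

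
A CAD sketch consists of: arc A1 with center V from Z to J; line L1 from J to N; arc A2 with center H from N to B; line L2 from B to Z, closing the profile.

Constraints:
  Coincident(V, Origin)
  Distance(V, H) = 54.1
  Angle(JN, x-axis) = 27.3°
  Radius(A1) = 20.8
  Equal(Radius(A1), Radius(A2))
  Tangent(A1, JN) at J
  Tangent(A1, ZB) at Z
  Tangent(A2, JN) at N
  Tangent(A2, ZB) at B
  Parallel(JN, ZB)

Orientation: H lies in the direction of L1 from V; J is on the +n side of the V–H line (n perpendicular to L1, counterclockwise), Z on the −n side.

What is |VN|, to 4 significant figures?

57.96

Tangency of A1 to both parallel lines with radius 20.8 puts J and Z at V ± 20.8·n: J = (-9.540, 18.48), Z = (9.540, -18.48). Equal radii place N and B the same way about H: N = H + 20.8·n = (38.53, 43.30), B = H − 20.8·n = (57.61, 6.330). Then |VN| = |N − V| = 57.96.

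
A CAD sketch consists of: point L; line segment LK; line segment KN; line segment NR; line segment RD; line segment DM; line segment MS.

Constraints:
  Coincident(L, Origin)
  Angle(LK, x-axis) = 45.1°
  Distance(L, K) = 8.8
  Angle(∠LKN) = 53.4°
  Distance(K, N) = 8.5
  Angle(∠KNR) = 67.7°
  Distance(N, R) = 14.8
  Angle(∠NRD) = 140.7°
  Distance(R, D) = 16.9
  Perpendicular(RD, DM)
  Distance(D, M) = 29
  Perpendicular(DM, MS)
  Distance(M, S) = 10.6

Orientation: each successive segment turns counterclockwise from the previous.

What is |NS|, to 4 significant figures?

26.46

L is at the origin; LK runs at 45.1° with length 8.8, so K = (6.212, 6.233). ∠LKN = 53.4° gives KN at 171.7° from the x-axis; with |KN| = 8.5, N = (-2.199, 7.460). ∠KNR = 67.7° gives NR at -76.00° from the x-axis; with |NR| = 14.8, R = (1.381, -6.900). ∠NRD = 140.7° gives RD at -36.70° from the x-axis; with |RD| = 16.9, D = (14.93, -17.00). RD is perpendicular to DM, so DM runs at 53.30°; with |DM| = 29.0, M = (32.26, 6.252). DM ⟂ MS, so MS runs at 143.3°; with |MS| = 10.6, S = (23.76, 12.59). Then |NS| = |S − N| = 26.46.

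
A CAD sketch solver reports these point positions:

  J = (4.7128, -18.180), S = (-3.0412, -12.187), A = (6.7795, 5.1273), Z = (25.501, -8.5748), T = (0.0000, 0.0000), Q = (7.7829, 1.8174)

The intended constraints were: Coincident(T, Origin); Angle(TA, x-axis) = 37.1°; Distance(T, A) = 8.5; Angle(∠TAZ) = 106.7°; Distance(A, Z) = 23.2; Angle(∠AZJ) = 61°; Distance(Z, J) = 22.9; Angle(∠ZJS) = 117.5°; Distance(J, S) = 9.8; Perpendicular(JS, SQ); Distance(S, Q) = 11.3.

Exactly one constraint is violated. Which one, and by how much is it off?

Distance(S, Q) = 11.3 — off by 6.40.

T = (0.00, 0.00) ✓; TA at 37.10° ✓; |TA| = 8.500 ✓; ∠TAZ = 106.7° ✓; |AZ| = 23.20 ✓; ∠AZJ = 61.00° ✓; |ZJ| = 22.90 ✓; ∠ZJS = 117.5° ✓; |JS| = 9.800 ✓; ∠(JS, SQ) = 90.00° ✓; |SQ| = 17.70 ✗.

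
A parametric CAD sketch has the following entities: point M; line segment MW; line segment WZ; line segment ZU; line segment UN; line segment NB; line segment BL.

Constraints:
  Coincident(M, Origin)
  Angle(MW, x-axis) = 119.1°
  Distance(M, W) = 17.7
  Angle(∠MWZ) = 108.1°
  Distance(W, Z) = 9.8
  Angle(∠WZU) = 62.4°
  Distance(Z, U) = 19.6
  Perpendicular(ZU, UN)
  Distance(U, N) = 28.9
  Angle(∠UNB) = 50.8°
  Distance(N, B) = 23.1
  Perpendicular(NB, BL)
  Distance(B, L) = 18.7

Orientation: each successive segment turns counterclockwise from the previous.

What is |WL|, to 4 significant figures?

12.62

M is at the origin; MW runs at 119.1° with length 17.7, so W = (-8.608, 15.47). ∠MWZ = 108.1° gives WZ at -169.0° from the x-axis; with |WZ| = 9.8, Z = (-18.23, 13.60). ∠WZU = 62.4° gives ZU at -51.40° from the x-axis; with |ZU| = 19.6, U = (-6.000, -1.722). The perpendicularity gives UN at right angles to ZU, so UN runs at 38.60°; with |UN| = 28.9, N = (16.59, 16.31). ∠UNB = 50.8° gives NB at 167.8° from the x-axis; with |NB| = 23.1, B = (-5.992, 21.19). NB ⟂ BL, so BL runs at -102.2°; with |BL| = 18.7, L = (-9.944, 2.912). Then |WL| = |L − W| = 12.62.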